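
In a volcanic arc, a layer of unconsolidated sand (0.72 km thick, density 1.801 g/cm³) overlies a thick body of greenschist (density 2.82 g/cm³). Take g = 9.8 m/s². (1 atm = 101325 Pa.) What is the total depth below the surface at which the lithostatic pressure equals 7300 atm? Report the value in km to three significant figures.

Pressure at base of upper layers: 1801×9.8×720 = 1.271×10^7 Pa = 125.4 atm
Remaining pressure to be supplied by greenschist: 7.397×10^8 − 1.271×10^7 = 7.270×10^8 Pa
Additional depth in greenschist = 7.270×10^8 Pa / (2820 kg/m³ × 9.8 m/s²) = 26305 m
Total depth = 720 m + 26305 m = 27025 m
= 27.025 km

27.0 km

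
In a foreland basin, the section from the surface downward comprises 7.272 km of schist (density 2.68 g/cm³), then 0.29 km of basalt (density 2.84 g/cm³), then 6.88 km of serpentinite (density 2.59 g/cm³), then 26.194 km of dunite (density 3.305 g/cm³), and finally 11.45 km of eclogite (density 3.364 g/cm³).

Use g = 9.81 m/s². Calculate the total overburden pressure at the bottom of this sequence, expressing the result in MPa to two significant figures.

1600 MPa

schist: 2680 kg/m³ × 9.81 m/s² × 7272 m = 1.912×10^8 Pa = 191.2 MPa
basalt: 2840 kg/m³ × 9.81 m/s² × 290 m = 8.080×10^6 Pa = 8.080 MPa
serpentinite: 2590 kg/m³ × 9.81 m/s² × 6880 m = 1.748×10^8 Pa = 174.8 MPa
dunite: 3305 kg/m³ × 9.81 m/s² × 26194 m = 8.493×10^8 Pa = 849.3 MPa
eclogite: 3364 kg/m³ × 9.81 m/s² × 11450 m = 3.779×10^8 Pa = 377.9 MPa
Total = 191.2 + 8.080 + 174.8 + 849.3 + 377.9 = 1601.2 MPa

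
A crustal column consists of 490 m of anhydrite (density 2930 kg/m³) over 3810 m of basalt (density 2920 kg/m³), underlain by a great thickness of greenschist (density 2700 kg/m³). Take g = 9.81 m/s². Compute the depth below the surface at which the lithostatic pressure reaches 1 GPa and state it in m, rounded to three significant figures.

Pressure at base of upper layers: 2930×9.81×490 + 2920×9.81×3810 = 1.232×10^8 Pa = 0.1232 GPa
Remaining pressure to be supplied by greenschist: 1.000×10^9 − 1.232×10^8 = 8.768×10^8 Pa
Additional depth in greenschist = 8.768×10^8 Pa / (2700 kg/m³ × 9.81 m/s²) = 33102 m
Total depth = 4300 m + 33102 m = 37402 m

37400 m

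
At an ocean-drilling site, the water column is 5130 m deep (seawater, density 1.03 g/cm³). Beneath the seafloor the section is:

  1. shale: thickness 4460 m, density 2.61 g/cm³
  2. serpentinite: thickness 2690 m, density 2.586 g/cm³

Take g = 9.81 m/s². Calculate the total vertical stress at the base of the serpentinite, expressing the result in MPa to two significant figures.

seawater: 1030 kg/m³ × 9.81 m/s² × 5130 m = 5.184×10^7 Pa = 51.84 MPa
shale: 2610 kg/m³ × 9.81 m/s² × 4460 m = 1.142×10^8 Pa = 114.2 MPa
serpentinite: 2586 kg/m³ × 9.81 m/s² × 2690 m = 6.824×10^7 Pa = 68.24 MPa
Total = 51.84 + 114.2 + 68.24 = 234.27 MPa

230 MPa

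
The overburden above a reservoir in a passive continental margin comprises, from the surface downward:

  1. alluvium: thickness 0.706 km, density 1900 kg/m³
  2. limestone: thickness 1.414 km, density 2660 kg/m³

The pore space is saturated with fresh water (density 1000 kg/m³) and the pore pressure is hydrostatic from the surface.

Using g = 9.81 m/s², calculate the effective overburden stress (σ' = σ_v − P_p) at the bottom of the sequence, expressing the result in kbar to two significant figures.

Overburden (lithostatic) stress σ_v:
alluvium: 1900 kg/m³ × 9.81 m/s² × 706 m = 1.316×10^7 Pa = 13.16 MPa
limestone: 2660 kg/m³ × 9.81 m/s² × 1414 m = 3.690×10^7 Pa = 36.90 MPa
Total = 13.16 + 36.90 = 50.057 MPa
Pore pressure P_p = 1000 kg/m³ × 9.81 m/s² × 2120 m = 2.080×10^7 Pa = 20.80 MPa
Effective stress σ' = σ_v − P_p = 50.06 − 20.80 = 29.260 MPa = 0.29260 kbar

0.29 kbar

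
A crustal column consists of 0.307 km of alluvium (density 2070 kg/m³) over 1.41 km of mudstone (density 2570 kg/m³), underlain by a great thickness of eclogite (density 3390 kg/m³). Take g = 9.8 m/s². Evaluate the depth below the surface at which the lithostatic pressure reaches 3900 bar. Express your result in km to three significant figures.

Pressure at base of upper layers: 2070×9.8×307 + 2570×9.8×1410 = 4.174×10^7 Pa = 417.4 bar
Remaining pressure to be supplied by eclogite: 3.900×10^8 − 4.174×10^7 = 3.483×10^8 Pa
Additional depth in eclogite = 3.483×10^8 Pa / (3390 kg/m³ × 9.8 m/s²) = 10483 m
Total depth = 1717 m + 10483 m = 12200 m
= 12.200 km

12.2 km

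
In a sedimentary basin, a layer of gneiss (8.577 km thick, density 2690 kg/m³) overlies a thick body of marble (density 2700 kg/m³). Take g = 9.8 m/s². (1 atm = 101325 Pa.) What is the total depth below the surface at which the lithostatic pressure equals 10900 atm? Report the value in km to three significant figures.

Pressure at base of upper layers: 2690×9.8×8577 = 2.261×10^8 Pa = 2232 atm
Remaining pressure to be supplied by marble: 1.104×10^9 − 2.261×10^8 = 8.783×10^8 Pa
Additional depth in marble = 8.783×10^8 Pa / (2700 kg/m³ × 9.8 m/s²) = 33195 m
Total depth = 8577 m + 33195 m = 41772 m
= 41.772 km

41.8 km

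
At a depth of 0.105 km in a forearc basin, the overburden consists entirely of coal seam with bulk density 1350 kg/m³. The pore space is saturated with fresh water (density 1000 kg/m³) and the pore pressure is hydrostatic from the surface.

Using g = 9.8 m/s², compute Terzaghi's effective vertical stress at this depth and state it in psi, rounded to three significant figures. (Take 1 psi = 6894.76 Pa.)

52.2 psi

Overburden (lithostatic) stress σ_v:
coal seam: 1350 kg/m³ × 9.8 m/s² × 105 m = 1.389×10^6 Pa = 1.389 MPa
Pore pressure P_p = 1000 kg/m³ × 9.8 m/s² × 105 m = 1.029×10^6 Pa = 1.029 MPa
Effective stress σ' = σ_v − P_p = 1.389 − 1.029 = 0.36015 MPa = 52.235 psi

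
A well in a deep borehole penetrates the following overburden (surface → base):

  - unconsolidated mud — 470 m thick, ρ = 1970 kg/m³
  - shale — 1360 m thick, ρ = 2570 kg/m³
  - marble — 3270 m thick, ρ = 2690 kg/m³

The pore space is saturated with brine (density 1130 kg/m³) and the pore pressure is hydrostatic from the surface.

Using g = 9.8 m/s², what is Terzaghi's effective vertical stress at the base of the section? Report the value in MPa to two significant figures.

Overburden (lithostatic) stress σ_v:
unconsolidated mud: 1970 kg/m³ × 9.8 m/s² × 470 m = 9.074×10^6 Pa = 9.074 MPa
shale: 2570 kg/m³ × 9.8 m/s² × 1360 m = 3.425×10^7 Pa = 34.25 MPa
marble: 2690 kg/m³ × 9.8 m/s² × 3270 m = 8.620×10^7 Pa = 86.20 MPa
Total = 9.074 + 34.25 + 86.20 = 129.53 MPa
Pore pressure P_p = 1130 kg/m³ × 9.8 m/s² × 5100 m = 5.648×10^7 Pa = 56.48 MPa
Effective stress σ' = σ_v − P_p = 129.5 − 56.48 = 73.053 MPa

73 MPa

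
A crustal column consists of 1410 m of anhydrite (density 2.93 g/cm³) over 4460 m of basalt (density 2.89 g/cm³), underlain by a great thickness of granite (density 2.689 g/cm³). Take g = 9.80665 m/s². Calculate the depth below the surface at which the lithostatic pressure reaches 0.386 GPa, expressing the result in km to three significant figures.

Pressure at base of upper layers: 2930×9.80665×1410 + 2890×9.80665×4460 = 1.669×10^8 Pa = 0.1669 GPa
Remaining pressure to be supplied by granite: 3.860×10^8 − 1.669×10^8 = 2.191×10^8 Pa
Additional depth in granite = 2.191×10^8 Pa / (2689 kg/m³ × 9.80665 m/s²) = 8308.0 m
Total depth = 5870 m + 8308.0 m = 14178 m
= 14.178 km

14.2 km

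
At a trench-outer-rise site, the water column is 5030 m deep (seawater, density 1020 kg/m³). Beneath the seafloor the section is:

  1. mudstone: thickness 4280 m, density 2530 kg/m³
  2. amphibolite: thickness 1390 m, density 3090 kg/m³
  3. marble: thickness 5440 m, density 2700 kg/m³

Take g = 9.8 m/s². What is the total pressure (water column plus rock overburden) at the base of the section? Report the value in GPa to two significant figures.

seawater: 1020 kg/m³ × 9.8 m/s² × 5030 m = 5.028×10^7 Pa = 0.05028 GPa
mudstone: 2530 kg/m³ × 9.8 m/s² × 4280 m = 1.061×10^8 Pa = 0.1061 GPa
amphibolite: 3090 kg/m³ × 9.8 m/s² × 1390 m = 4.209×10^7 Pa = 0.04209 GPa
marble: 2700 kg/m³ × 9.8 m/s² × 5440 m = 1.439×10^8 Pa = 0.1439 GPa
Total = 0.05028 + 0.1061 + 0.04209 + 0.1439 = 0.34243 GPa

0.34 GPa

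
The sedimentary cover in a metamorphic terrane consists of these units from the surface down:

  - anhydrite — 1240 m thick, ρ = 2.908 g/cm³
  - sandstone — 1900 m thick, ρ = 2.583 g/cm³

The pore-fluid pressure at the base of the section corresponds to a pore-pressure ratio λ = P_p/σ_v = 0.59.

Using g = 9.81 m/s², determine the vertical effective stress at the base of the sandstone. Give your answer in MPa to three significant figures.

Overburden (lithostatic) stress σ_v:
anhydrite: 2908 kg/m³ × 9.81 m/s² × 1240 m = 3.537×10^7 Pa = 35.37 MPa
sandstone: 2583 kg/m³ × 9.81 m/s² × 1900 m = 4.814×10^7 Pa = 48.14 MPa
Total = 35.37 + 48.14 = 83.519 MPa
Pore pressure P_p = λ·σ_v = 0.59 × 83.52 MPa = 49.28 MPa
Effective stress σ' = σ_v − P_p = 83.52 − 49.28 = 34.243 MPa

34.2 MPa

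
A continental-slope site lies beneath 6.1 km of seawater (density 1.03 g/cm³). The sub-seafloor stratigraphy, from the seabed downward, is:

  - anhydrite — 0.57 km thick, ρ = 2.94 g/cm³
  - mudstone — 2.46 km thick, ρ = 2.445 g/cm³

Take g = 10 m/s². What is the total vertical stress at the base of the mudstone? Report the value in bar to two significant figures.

1400 bar

seawater: 1030 kg/m³ × 10 m/s² × 6100 m = 6.283×10^7 Pa = 628.3 bar
anhydrite: 2940 kg/m³ × 10 m/s² × 570 m = 1.676×10^7 Pa = 167.6 bar
mudstone: 2445 kg/m³ × 10 m/s² × 2460 m = 6.015×10^7 Pa = 601.5 bar
Total = 628.3 + 167.6 + 601.5 = 1397.3 bar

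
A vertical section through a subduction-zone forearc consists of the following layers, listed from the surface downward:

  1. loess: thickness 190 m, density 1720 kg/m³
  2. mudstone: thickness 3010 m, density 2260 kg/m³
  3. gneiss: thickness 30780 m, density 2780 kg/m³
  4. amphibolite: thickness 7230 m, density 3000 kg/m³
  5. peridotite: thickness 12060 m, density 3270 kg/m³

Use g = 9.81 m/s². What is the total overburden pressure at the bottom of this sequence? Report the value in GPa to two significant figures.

loess: 1720 kg/m³ × 9.81 m/s² × 190 m = 3.206×10^6 Pa = 3.206×10^-3 GPa
mudstone: 2260 kg/m³ × 9.81 m/s² × 3010 m = 6.673×10^7 Pa = 0.06673 GPa
gneiss: 2780 kg/m³ × 9.81 m/s² × 30780 m = 8.394×10^8 Pa = 0.8394 GPa
amphibolite: 3000 kg/m³ × 9.81 m/s² × 7230 m = 2.128×10^8 Pa = 0.2128 GPa
peridotite: 3270 kg/m³ × 9.81 m/s² × 12060 m = 3.869×10^8 Pa = 0.3869 GPa
Total = 3.206×10^-3 + 0.06673 + 0.8394 + 0.2128 + 0.3869 = 1.5090 GPa

1.5 GPa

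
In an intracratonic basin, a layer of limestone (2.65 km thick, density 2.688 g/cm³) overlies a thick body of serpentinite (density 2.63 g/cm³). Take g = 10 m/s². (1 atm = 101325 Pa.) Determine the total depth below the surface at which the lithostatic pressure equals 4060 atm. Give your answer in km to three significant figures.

Pressure at base of upper layers: 2688×10×2650 = 7.123×10^7 Pa = 703.0 atm
Remaining pressure to be supplied by serpentinite: 4.114×10^8 − 7.123×10^7 = 3.401×10^8 Pa
Additional depth in serpentinite = 3.401×10^8 Pa / (2630 kg/m³ × 10 m/s²) = 12933 m
Total depth = 2650 m + 12933 m = 15583 m
= 15.583 km

15.6 km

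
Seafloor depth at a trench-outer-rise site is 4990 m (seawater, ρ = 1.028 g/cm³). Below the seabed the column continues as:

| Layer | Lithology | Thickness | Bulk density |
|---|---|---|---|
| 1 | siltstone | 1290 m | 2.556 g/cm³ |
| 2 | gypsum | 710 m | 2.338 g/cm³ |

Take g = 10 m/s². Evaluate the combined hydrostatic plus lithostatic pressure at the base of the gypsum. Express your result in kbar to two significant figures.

1.0 kbar

seawater: 1028 kg/m³ × 10 m/s² × 4990 m = 5.130×10^7 Pa = 0.5130 kbar
siltstone: 2556 kg/m³ × 10 m/s² × 1290 m = 3.297×10^7 Pa = 0.3297 kbar
gypsum: 2338 kg/m³ × 10 m/s² × 710 m = 1.660×10^7 Pa = 0.1660 kbar
Total = 0.5130 + 0.3297 + 0.1660 = 1.0087 kbar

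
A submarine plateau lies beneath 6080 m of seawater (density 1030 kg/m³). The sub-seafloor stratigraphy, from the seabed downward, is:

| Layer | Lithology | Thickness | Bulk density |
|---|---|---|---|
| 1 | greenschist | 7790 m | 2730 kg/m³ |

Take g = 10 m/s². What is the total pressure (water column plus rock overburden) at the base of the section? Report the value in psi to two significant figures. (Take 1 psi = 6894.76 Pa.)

40000 psi

seawater: 1030 kg/m³ × 10 m/s² × 6080 m = 6.262×10^7 Pa = 9083 psi
greenschist: 2730 kg/m³ × 10 m/s² × 7790 m = 2.127×10^8 Pa = 30845 psi
Total = 9083 + 30845 = 39928 psi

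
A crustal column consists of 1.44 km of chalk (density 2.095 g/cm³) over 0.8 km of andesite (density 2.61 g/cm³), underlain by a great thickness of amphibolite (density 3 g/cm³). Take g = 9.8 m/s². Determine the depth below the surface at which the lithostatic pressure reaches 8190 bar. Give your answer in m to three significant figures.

28400 m

Pressure at base of upper layers: 2095×9.8×1440 + 2610×9.8×800 = 5.003×10^7 Pa = 500.3 bar
Remaining pressure to be supplied by amphibolite: 8.190×10^8 − 5.003×10^7 = 7.690×10^8 Pa
Additional depth in amphibolite = 7.690×10^8 Pa / (3000 kg/m³ × 9.8 m/s²) = 26156 m
Total depth = 2240 m + 26156 m = 28396 m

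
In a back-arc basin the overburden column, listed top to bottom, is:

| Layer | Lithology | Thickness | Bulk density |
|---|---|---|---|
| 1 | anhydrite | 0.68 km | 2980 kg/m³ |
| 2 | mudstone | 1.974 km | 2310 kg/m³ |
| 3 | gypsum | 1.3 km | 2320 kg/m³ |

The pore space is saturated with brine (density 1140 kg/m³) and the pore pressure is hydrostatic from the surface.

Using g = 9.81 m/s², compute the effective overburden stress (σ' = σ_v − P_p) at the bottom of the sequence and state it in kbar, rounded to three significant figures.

Overburden (lithostatic) stress σ_v:
anhydrite: 2980 kg/m³ × 9.81 m/s² × 680 m = 1.988×10^7 Pa = 19.88 MPa
mudstone: 2310 kg/m³ × 9.81 m/s² × 1974 m = 4.473×10^7 Pa = 44.73 MPa
gypsum: 2320 kg/m³ × 9.81 m/s² × 1300 m = 2.959×10^7 Pa = 29.59 MPa
Total = 19.88 + 44.73 + 29.59 = 94.199 MPa
Pore pressure P_p = 1140 kg/m³ × 9.81 m/s² × 3954 m = 4.422×10^7 Pa = 44.22 MPa
Effective stress σ' = σ_v − P_p = 94.20 − 44.22 = 49.980 MPa = 0.49980 kbar

0.500 kbar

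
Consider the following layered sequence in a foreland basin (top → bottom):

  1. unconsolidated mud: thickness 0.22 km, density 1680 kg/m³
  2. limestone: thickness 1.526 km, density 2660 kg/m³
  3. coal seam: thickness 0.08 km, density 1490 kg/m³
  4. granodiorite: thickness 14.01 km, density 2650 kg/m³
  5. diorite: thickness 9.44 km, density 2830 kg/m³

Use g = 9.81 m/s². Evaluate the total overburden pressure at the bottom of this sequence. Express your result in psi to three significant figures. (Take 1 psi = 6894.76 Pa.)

97300 psi

unconsolidated mud: 1680 kg/m³ × 9.81 m/s² × 220 m = 3.626×10^6 Pa = 525.9 psi
limestone: 2660 kg/m³ × 9.81 m/s² × 1526 m = 3.982×10^7 Pa = 5775 psi
coal seam: 1490 kg/m³ × 9.81 m/s² × 80 m = 1.169×10^6 Pa = 169.6 psi
granodiorite: 2650 kg/m³ × 9.81 m/s² × 14010 m = 3.642×10^8 Pa = 52824 psi
diorite: 2830 kg/m³ × 9.81 m/s² × 9440 m = 2.621×10^8 Pa = 38011 psi
Total = 525.9 + 5775 + 169.6 + 52824 + 38011 = 97306 psi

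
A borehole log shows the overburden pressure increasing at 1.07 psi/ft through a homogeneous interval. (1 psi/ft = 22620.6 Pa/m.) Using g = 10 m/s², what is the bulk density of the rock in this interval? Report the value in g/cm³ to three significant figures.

2.42 g/cm³

ρ = (dP/dz)/g = 1.07 psi/ft / 10 m/s² = 24204 Pa/m / 10 m/s² = 2420.4 kg/m³
= 2.420 g/cm³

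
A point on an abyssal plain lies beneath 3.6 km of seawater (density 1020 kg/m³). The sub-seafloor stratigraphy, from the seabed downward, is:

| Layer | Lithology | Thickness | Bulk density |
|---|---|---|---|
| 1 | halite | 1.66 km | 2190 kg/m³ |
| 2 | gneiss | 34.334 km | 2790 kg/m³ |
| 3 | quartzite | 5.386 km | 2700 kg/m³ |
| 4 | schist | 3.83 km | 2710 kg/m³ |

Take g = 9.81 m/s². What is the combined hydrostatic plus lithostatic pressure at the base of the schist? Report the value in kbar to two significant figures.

13 kbar

seawater: 1020 kg/m³ × 9.81 m/s² × 3600 m = 3.602×10^7 Pa = 0.3602 kbar
halite: 2190 kg/m³ × 9.81 m/s² × 1660 m = 3.566×10^7 Pa = 0.3566 kbar
gneiss: 2790 kg/m³ × 9.81 m/s² × 34334 m = 9.397×10^8 Pa = 9.397 kbar
quartzite: 2700 kg/m³ × 9.81 m/s² × 5386 m = 1.427×10^8 Pa = 1.427 kbar
schist: 2710 kg/m³ × 9.81 m/s² × 3830 m = 1.018×10^8 Pa = 1.018 kbar
Total = 0.3602 + 0.3566 + 9.397 + 1.427 + 1.018 = 12.559 kbar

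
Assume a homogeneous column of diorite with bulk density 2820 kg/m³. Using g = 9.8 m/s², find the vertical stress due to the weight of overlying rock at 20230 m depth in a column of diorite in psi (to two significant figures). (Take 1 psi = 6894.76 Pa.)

81000 psi

diorite: 2820 kg/m³ × 9.8 m/s² × 20230 m = 5.591×10^8 Pa = 81087 psi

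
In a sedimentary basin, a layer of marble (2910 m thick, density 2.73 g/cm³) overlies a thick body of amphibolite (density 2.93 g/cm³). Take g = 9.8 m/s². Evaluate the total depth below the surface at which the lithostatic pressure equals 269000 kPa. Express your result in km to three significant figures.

9.57 km

Pressure at base of upper layers: 2730×9.8×2910 = 7.785×10^7 Pa = 77854 kPa
Remaining pressure to be supplied by amphibolite: 2.690×10^8 − 7.785×10^7 = 1.911×10^8 Pa
Additional depth in amphibolite = 1.911×10^8 Pa / (2930 kg/m³ × 9.8 m/s²) = 6656.9 m
Total depth = 2910 m + 6656.9 m = 9566.9 m
= 9.5669 km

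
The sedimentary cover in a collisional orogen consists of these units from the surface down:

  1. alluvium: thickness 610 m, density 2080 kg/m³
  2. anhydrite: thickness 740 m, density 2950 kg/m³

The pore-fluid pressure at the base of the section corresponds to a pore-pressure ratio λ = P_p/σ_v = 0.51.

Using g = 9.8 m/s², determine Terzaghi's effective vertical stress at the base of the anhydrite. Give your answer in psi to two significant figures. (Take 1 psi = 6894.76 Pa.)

Overburden (lithostatic) stress σ_v:
alluvium: 2080 kg/m³ × 9.8 m/s² × 610 m = 1.243×10^7 Pa = 12.43 MPa
anhydrite: 2950 kg/m³ × 9.8 m/s² × 740 m = 2.139×10^7 Pa = 21.39 MPa
Total = 12.43 + 21.39 = 33.828 MPa
Pore pressure P_p = λ·σ_v = 0.51 × 33.83 MPa = 17.25 MPa
Effective stress σ' = σ_v − P_p = 33.83 − 17.25 = 16.576 MPa = 2404.1 psi

2400 psi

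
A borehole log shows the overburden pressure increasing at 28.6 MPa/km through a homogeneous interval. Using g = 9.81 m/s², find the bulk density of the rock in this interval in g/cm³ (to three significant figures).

2.92 g/cm³

ρ = (dP/dz)/g = 28.6 MPa/km / 9.81 m/s² = 28600 Pa/m / 9.81 m/s² = 2915.4 kg/m³
= 2.915 g/cm³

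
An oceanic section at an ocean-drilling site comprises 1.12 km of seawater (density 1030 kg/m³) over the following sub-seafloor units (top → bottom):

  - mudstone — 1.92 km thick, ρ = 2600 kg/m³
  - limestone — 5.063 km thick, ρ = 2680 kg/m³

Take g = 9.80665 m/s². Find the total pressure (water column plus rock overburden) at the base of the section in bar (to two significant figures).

seawater: 1030 kg/m³ × 9.80665 m/s² × 1120 m = 1.131×10^7 Pa = 113.1 bar
mudstone: 2600 kg/m³ × 9.80665 m/s² × 1920 m = 4.895×10^7 Pa = 489.5 bar
limestone: 2680 kg/m³ × 9.80665 m/s² × 5063 m = 1.331×10^8 Pa = 1331 bar
Total = 113.1 + 489.5 + 1331 = 1933.3 bar

1900 bar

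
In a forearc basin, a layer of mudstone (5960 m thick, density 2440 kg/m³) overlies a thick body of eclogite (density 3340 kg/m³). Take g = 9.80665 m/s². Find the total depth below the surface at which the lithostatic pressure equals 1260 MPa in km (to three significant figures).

Pressure at base of upper layers: 2440×9.80665×5960 = 1.426×10^8 Pa = 142.6 MPa
Remaining pressure to be supplied by eclogite: 1.260×10^9 − 1.426×10^8 = 1.117×10^9 Pa
Additional depth in eclogite = 1.117×10^9 Pa / (3340 kg/m³ × 9.80665 m/s²) = 34114 m
Total depth = 5960 m + 34114 m = 40074 m
= 40.074 km

40.1 km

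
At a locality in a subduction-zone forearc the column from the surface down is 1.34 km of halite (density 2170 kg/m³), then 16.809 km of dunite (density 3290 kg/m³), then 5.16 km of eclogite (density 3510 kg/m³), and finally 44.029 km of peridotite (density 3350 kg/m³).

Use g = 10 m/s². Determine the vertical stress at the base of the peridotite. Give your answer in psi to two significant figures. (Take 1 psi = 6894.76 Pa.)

320000 psi

halite: 2170 kg/m³ × 10 m/s² × 1340 m = 2.908×10^7 Pa = 4217 psi
dunite: 3290 kg/m³ × 10 m/s² × 16809 m = 5.530×10^8 Pa = 80208 psi
eclogite: 3510 kg/m³ × 10 m/s² × 5160 m = 1.811×10^8 Pa = 26269 psi
peridotite: 3350 kg/m³ × 10 m/s² × 44029 m = 1.475×10^9 Pa = 2.139×10^5 psi
Total = 4217 + 80208 + 26269 + 2.139×10^5 = 3.2462×10^5 psi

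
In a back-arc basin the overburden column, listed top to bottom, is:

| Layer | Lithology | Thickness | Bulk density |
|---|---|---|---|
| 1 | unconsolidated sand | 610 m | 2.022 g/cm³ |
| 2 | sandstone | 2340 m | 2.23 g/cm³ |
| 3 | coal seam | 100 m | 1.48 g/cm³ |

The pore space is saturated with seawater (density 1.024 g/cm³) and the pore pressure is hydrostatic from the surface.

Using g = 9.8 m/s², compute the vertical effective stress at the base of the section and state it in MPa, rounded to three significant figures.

Overburden (lithostatic) stress σ_v:
unconsolidated sand: 2022 kg/m³ × 9.8 m/s² × 610 m = 1.209×10^7 Pa = 12.09 MPa
sandstone: 2230 kg/m³ × 9.8 m/s² × 2340 m = 5.114×10^7 Pa = 51.14 MPa
coal seam: 1480 kg/m³ × 9.8 m/s² × 100 m = 1.450×10^6 Pa = 1.450 MPa
Total = 12.09 + 51.14 + 1.450 = 64.676 MPa
Pore pressure P_p = 1024 kg/m³ × 9.8 m/s² × 3050 m = 3.061×10^7 Pa = 30.61 MPa
Effective stress σ' = σ_v − P_p = 64.68 − 30.61 = 34.069 MPa

34.1 MPa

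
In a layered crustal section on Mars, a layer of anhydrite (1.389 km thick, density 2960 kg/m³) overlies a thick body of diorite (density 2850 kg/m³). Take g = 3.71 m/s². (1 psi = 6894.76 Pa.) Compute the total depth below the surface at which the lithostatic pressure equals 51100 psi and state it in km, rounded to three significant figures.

33.3 km

Pressure at base of upper layers: 2960×3.71×1389 = 1.525×10^7 Pa = 2212 psi
Remaining pressure to be supplied by diorite: 3.523×10^8 − 1.525×10^7 = 3.371×10^8 Pa
Additional depth in diorite = 3.371×10^8 Pa / (2850 kg/m³ × 3.71 m/s²) = 31879 m
Total depth = 1389 m + 31879 m = 33268 m
= 33.268 km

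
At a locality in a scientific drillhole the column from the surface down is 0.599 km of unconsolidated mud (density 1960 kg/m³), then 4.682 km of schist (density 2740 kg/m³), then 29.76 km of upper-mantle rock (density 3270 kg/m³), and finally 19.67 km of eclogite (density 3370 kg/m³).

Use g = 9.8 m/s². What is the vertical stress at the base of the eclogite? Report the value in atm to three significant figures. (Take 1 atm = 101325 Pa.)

unconsolidated mud: 1960 kg/m³ × 9.8 m/s² × 599 m = 1.151×10^7 Pa = 113.6 atm
schist: 2740 kg/m³ × 9.8 m/s² × 4682 m = 1.257×10^8 Pa = 1241 atm
upper-mantle rock: 3270 kg/m³ × 9.8 m/s² × 29760 m = 9.537×10^8 Pa = 9412 atm
eclogite: 3370 kg/m³ × 9.8 m/s² × 19670 m = 6.496×10^8 Pa = 6411 atm
Total = 113.6 + 1241 + 9412 + 6411 = 17178 atm

17200 atm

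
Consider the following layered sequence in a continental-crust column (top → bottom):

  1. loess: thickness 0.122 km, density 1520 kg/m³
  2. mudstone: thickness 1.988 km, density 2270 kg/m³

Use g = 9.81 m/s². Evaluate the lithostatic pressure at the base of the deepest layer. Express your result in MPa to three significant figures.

loess: 1520 kg/m³ × 9.81 m/s² × 122 m = 1.819×10^6 Pa = 1.819 MPa
mudstone: 2270 kg/m³ × 9.81 m/s² × 1988 m = 4.427×10^7 Pa = 44.27 MPa
Total = 1.819 + 44.27 = 46.089 MPa

46.1 MPa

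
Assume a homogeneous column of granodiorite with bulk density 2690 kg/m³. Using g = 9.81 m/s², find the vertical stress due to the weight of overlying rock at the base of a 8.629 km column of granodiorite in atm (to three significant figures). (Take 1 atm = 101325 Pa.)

granodiorite: 2690 kg/m³ × 9.81 m/s² × 8629 m = 2.277×10^8 Pa = 2247 atm

2250 atm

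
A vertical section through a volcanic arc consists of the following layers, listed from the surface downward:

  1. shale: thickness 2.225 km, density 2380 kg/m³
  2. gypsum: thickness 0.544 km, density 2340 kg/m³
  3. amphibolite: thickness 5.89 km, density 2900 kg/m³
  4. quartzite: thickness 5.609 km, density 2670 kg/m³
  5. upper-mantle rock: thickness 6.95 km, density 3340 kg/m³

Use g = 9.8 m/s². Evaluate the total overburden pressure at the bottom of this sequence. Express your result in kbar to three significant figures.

6.06 kbar

shale: 2380 kg/m³ × 9.8 m/s² × 2225 m = 5.190×10^7 Pa = 0.5190 kbar
gypsum: 2340 kg/m³ × 9.8 m/s² × 544 m = 1.248×10^7 Pa = 0.1248 kbar
amphibolite: 2900 kg/m³ × 9.8 m/s² × 5890 m = 1.674×10^8 Pa = 1.674 kbar
quartzite: 2670 kg/m³ × 9.8 m/s² × 5609 m = 1.468×10^8 Pa = 1.468 kbar
upper-mantle rock: 3340 kg/m³ × 9.8 m/s² × 6950 m = 2.275×10^8 Pa = 2.275 kbar
Total = 0.5190 + 0.1248 + 1.674 + 1.468 + 2.275 = 6.0602 kbar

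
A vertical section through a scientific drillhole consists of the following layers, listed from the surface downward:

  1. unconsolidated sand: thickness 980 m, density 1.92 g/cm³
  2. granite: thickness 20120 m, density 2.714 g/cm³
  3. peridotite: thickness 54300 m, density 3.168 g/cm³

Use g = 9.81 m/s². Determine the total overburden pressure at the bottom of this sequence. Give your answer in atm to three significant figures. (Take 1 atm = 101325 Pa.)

22100 atm

unconsolidated sand: 1920 kg/m³ × 9.81 m/s² × 980 m = 1.846×10^7 Pa = 182.2 atm
granite: 2714 kg/m³ × 9.81 m/s² × 20120 m = 5.357×10^8 Pa = 5287 atm
peridotite: 3168 kg/m³ × 9.81 m/s² × 54300 m = 1.688×10^9 Pa = 16655 atm
Total = 182.2 + 5287 + 16655 = 22124 atm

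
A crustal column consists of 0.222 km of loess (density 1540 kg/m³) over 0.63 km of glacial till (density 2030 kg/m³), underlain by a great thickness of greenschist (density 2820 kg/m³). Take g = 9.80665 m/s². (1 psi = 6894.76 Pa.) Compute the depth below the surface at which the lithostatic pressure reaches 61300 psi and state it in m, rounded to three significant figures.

15600 m

Pressure at base of upper layers: 1540×9.80665×222 + 2030×9.80665×630 = 1.589×10^7 Pa = 2305 psi
Remaining pressure to be supplied by greenschist: 4.226×10^8 − 1.589×10^7 = 4.068×10^8 Pa
Additional depth in greenschist = 4.068×10^8 Pa / (2820 kg/m³ × 9.80665 m/s²) = 14708 m
Total depth = 852 m + 14708 m = 15560 m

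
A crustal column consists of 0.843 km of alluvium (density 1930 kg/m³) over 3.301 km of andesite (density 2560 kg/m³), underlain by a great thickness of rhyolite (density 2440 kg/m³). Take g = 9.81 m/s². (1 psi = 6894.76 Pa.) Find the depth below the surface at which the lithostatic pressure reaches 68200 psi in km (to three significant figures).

19.7 km

Pressure at base of upper layers: 1930×9.81×843 + 2560×9.81×3301 = 9.886×10^7 Pa = 14339 psi
Remaining pressure to be supplied by rhyolite: 4.702×10^8 − 9.886×10^7 = 3.714×10^8 Pa
Additional depth in rhyolite = 3.714×10^8 Pa / (2440 kg/m³ × 9.81 m/s²) = 15515 m
Total depth = 4144 m + 15515 m = 19659 m
= 19.659 km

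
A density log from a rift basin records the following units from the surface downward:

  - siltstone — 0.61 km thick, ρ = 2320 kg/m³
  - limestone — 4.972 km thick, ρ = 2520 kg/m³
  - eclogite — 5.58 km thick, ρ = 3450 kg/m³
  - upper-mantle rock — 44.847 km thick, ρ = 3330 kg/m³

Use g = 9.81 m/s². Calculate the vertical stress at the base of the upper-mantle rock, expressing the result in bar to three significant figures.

siltstone: 2320 kg/m³ × 9.81 m/s² × 610 m = 1.388×10^7 Pa = 138.8 bar
limestone: 2520 kg/m³ × 9.81 m/s² × 4972 m = 1.229×10^8 Pa = 1229 bar
eclogite: 3450 kg/m³ × 9.81 m/s² × 5580 m = 1.889×10^8 Pa = 1889 bar
upper-mantle rock: 3330 kg/m³ × 9.81 m/s² × 44847 m = 1.465×10^9 Pa = 14650 bar
Total = 138.8 + 1229 + 1889 + 14650 = 17907 bar

17900 bar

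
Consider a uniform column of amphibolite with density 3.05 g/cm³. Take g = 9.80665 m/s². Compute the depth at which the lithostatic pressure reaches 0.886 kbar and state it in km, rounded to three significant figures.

2.96 km

h = P/(ρg) = 0.886 kbar / (3050 kg/m³ × 9.80665 m/s²) = 8.860×10^7 Pa / 29910 Pa/m = 2962.2 m
= 2.9622 km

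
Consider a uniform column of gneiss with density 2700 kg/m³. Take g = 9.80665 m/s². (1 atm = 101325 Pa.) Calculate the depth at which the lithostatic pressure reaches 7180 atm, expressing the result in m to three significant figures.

h = P/(ρg) = 7180 atm / (2700 kg/m³ × 9.80665 m/s²) = 7.275×10^8 Pa / 26478 Pa/m = 27476 m

27500 m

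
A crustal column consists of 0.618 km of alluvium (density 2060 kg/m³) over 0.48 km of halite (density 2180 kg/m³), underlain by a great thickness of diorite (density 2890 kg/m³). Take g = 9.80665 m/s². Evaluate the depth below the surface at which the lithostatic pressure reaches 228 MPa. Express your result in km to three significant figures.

8.34 km

Pressure at base of upper layers: 2060×9.80665×618 + 2180×9.80665×480 = 2.275×10^7 Pa = 22.75 MPa
Remaining pressure to be supplied by diorite: 2.280×10^8 − 2.275×10^7 = 2.053×10^8 Pa
Additional depth in diorite = 2.053×10^8 Pa / (2890 kg/m³ × 9.80665 m/s²) = 7242.2 m
Total depth = 1098 m + 7242.2 m = 8340.2 m
= 8.3402 km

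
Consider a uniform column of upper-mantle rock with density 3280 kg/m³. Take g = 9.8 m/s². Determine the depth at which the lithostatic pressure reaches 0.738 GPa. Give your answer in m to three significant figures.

h = P/(ρg) = 0.738 GPa / (3280 kg/m³ × 9.8 m/s²) = 7.380×10^8 Pa / 32144 Pa/m = 22959 m

23000 m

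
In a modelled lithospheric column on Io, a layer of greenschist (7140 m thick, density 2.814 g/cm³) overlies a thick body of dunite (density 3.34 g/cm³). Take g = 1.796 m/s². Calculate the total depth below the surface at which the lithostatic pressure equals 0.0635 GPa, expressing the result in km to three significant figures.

Pressure at base of upper layers: 2814×1.796×7140 = 3.609×10^7 Pa = 0.03609 GPa
Remaining pressure to be supplied by dunite: 6.350×10^7 − 3.609×10^7 = 2.741×10^7 Pa
Additional depth in dunite = 2.741×10^7 Pa / (3340 kg/m³ × 1.796 m/s²) = 4570.2 m
Total depth = 7140 m + 4570.2 m = 11710 m
= 11.710 km

11.7 km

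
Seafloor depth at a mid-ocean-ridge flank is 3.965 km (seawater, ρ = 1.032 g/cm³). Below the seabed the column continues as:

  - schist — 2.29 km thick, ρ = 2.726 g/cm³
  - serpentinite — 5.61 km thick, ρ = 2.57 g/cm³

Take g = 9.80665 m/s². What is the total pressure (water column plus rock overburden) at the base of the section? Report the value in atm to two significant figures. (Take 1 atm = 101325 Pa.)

2400 atm

seawater: 1032 kg/m³ × 9.80665 m/s² × 3965 m = 4.013×10^7 Pa = 396.0 atm
schist: 2726 kg/m³ × 9.80665 m/s² × 2290 m = 6.122×10^7 Pa = 604.2 atm
serpentinite: 2570 kg/m³ × 9.80665 m/s² × 5610 m = 1.414×10^8 Pa = 1395 atm
Total = 396.0 + 604.2 + 1395 = 2395.6 atm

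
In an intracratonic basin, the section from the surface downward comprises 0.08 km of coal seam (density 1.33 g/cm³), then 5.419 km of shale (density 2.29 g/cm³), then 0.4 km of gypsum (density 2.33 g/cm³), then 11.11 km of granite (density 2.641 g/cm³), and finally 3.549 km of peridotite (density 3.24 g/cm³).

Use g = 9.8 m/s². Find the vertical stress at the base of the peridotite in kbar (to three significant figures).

coal seam: 1330 kg/m³ × 9.8 m/s² × 80 m = 1.043×10^6 Pa = 0.01043 kbar
shale: 2290 kg/m³ × 9.8 m/s² × 5419 m = 1.216×10^8 Pa = 1.216 kbar
gypsum: 2330 kg/m³ × 9.8 m/s² × 400 m = 9.134×10^6 Pa = 0.09134 kbar
granite: 2641 kg/m³ × 9.8 m/s² × 11110 m = 2.875×10^8 Pa = 2.875 kbar
peridotite: 3240 kg/m³ × 9.8 m/s² × 3549 m = 1.127×10^8 Pa = 1.127 kbar
Total = 0.01043 + 1.216 + 0.09134 + 2.875 + 1.127 = 5.3202 kbar

5.32 kbar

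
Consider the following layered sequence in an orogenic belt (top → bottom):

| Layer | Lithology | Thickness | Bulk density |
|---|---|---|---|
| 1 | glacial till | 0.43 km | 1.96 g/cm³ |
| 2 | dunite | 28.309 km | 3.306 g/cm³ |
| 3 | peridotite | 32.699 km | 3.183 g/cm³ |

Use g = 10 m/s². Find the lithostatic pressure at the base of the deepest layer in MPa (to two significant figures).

glacial till: 1960 kg/m³ × 10 m/s² × 430 m = 8.428×10^6 Pa = 8.428 MPa
dunite: 3306 kg/m³ × 10 m/s² × 28309 m = 9.359×10^8 Pa = 935.9 MPa
peridotite: 3183 kg/m³ × 10 m/s² × 32699 m = 1.041×10^9 Pa = 1041 MPa
Total = 8.428 + 935.9 + 1041 = 1985.1 MPa

2000 MPa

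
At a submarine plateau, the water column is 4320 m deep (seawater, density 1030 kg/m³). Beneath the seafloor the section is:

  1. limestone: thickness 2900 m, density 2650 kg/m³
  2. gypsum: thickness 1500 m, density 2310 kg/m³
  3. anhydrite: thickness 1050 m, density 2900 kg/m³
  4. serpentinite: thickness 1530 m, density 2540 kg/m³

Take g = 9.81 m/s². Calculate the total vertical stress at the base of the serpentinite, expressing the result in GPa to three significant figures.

seawater: 1030 kg/m³ × 9.81 m/s² × 4320 m = 4.365×10^7 Pa = 0.04365 GPa
limestone: 2650 kg/m³ × 9.81 m/s² × 2900 m = 7.539×10^7 Pa = 0.07539 GPa
gypsum: 2310 kg/m³ × 9.81 m/s² × 1500 m = 3.399×10^7 Pa = 0.03399 GPa
anhydrite: 2900 kg/m³ × 9.81 m/s² × 1050 m = 2.987×10^7 Pa = 0.02987 GPa
serpentinite: 2540 kg/m³ × 9.81 m/s² × 1530 m = 3.812×10^7 Pa = 0.03812 GPa
Total = 0.04365 + 0.07539 + 0.03399 + 0.02987 + 0.03812 = 0.22103 GPa

0.221 GPa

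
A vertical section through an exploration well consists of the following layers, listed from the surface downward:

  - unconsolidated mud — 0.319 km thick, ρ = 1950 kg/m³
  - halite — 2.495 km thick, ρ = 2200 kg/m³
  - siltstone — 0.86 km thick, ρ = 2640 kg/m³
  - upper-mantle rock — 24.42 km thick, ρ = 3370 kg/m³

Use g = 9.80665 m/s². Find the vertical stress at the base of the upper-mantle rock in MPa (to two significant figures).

890 MPa

unconsolidated mud: 1950 kg/m³ × 9.80665 m/s² × 319 m = 6.100×10^6 Pa = 6.100 MPa
halite: 2200 kg/m³ × 9.80665 m/s² × 2495 m = 5.383×10^7 Pa = 53.83 MPa
siltstone: 2640 kg/m³ × 9.80665 m/s² × 860 m = 2.227×10^7 Pa = 22.27 MPa
upper-mantle rock: 3370 kg/m³ × 9.80665 m/s² × 24420 m = 8.070×10^8 Pa = 807.0 MPa
Total = 6.100 + 53.83 + 22.27 + 807.0 = 889.24 MPa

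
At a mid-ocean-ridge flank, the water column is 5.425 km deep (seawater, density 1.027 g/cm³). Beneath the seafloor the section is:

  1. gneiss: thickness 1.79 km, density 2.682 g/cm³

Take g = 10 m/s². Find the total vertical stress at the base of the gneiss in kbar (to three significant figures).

1.04 kbar

seawater: 1027 kg/m³ × 10 m/s² × 5425 m = 5.571×10^7 Pa = 0.5571 kbar
gneiss: 2682 kg/m³ × 10 m/s² × 1790 m = 4.801×10^7 Pa = 0.4801 kbar
Total = 0.5571 + 0.4801 = 1.0372 kbar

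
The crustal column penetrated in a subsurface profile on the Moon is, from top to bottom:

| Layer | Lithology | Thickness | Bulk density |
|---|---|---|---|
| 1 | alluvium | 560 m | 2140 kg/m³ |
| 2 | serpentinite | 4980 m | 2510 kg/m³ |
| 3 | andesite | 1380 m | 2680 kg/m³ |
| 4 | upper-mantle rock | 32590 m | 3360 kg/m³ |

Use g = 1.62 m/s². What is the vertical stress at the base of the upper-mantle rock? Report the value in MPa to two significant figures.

alluvium: 2140 kg/m³ × 1.62 m/s² × 560 m = 1.941×10^6 Pa = 1.941 MPa
serpentinite: 2510 kg/m³ × 1.62 m/s² × 4980 m = 2.025×10^7 Pa = 20.25 MPa
andesite: 2680 kg/m³ × 1.62 m/s² × 1380 m = 5.991×10^6 Pa = 5.991 MPa
upper-mantle rock: 3360 kg/m³ × 1.62 m/s² × 32590 m = 1.774×10^8 Pa = 177.4 MPa
Total = 1.941 + 20.25 + 5.991 + 177.4 = 205.58 MPa

210 MPa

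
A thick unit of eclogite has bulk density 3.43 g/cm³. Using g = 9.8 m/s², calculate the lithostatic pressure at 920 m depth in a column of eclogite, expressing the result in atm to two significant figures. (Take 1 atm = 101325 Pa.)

310 atm

eclogite: 3430 kg/m³ × 9.8 m/s² × 920 m = 3.092×10^7 Pa = 305.2 atm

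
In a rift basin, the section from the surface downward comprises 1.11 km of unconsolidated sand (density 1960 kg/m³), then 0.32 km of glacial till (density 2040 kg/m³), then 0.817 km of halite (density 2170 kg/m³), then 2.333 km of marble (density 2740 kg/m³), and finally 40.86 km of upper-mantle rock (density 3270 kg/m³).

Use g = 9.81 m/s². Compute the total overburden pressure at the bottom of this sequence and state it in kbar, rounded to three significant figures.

14.2 kbar

unconsolidated sand: 1960 kg/m³ × 9.81 m/s² × 1110 m = 2.134×10^7 Pa = 0.2134 kbar
glacial till: 2040 kg/m³ × 9.81 m/s² × 320 m = 6.404×10^6 Pa = 0.06404 kbar
halite: 2170 kg/m³ × 9.81 m/s² × 817 m = 1.739×10^7 Pa = 0.1739 kbar
marble: 2740 kg/m³ × 9.81 m/s² × 2333 m = 6.271×10^7 Pa = 0.6271 kbar
upper-mantle rock: 3270 kg/m³ × 9.81 m/s² × 40860 m = 1.311×10^9 Pa = 13.11 kbar
Total = 0.2134 + 0.06404 + 0.1739 + 0.6271 + 13.11 = 14.186 kbar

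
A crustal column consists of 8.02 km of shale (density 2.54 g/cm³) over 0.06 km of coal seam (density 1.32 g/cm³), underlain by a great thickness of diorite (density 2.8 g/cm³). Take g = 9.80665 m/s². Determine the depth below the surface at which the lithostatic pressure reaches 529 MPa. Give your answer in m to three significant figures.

20000 m

Pressure at base of upper layers: 2540×9.80665×8020 + 1320×9.80665×60 = 2.005×10^8 Pa = 200.5 MPa
Remaining pressure to be supplied by diorite: 5.290×10^8 − 2.005×10^8 = 3.285×10^8 Pa
Additional depth in diorite = 3.285×10^8 Pa / (2800 kg/m³ × 9.80665 m/s²) = 11962 m
Total depth = 8080 m + 11962 m = 20042 m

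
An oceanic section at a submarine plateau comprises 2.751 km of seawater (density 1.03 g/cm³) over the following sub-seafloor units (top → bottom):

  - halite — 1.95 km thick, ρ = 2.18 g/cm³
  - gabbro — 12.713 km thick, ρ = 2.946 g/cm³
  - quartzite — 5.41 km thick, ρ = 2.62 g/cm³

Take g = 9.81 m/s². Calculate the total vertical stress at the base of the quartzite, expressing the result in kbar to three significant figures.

seawater: 1030 kg/m³ × 9.81 m/s² × 2751 m = 2.780×10^7 Pa = 0.2780 kbar
halite: 2180 kg/m³ × 9.81 m/s² × 1950 m = 4.170×10^7 Pa = 0.4170 kbar
gabbro: 2946 kg/m³ × 9.81 m/s² × 12713 m = 3.674×10^8 Pa = 3.674 kbar
quartzite: 2620 kg/m³ × 9.81 m/s² × 5410 m = 1.390×10^8 Pa = 1.390 kbar
Total = 0.2780 + 0.4170 + 3.674 + 1.390 = 5.7596 kbar

5.76 kbar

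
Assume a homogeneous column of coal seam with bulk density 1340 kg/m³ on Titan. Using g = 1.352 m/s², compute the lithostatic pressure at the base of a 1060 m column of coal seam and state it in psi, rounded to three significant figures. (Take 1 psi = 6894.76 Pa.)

279 psi

coal seam: 1340 kg/m³ × 1.352 m/s² × 1060 m = 1.920×10^6 Pa = 278.5 psi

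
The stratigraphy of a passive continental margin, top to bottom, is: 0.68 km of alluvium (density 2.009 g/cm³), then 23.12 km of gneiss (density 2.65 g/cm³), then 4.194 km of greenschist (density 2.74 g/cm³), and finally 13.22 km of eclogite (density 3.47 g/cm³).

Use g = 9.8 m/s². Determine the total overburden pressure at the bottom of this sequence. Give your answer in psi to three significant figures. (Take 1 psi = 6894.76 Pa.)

alluvium: 2009 kg/m³ × 9.8 m/s² × 680 m = 1.339×10^7 Pa = 1942 psi
gneiss: 2650 kg/m³ × 9.8 m/s² × 23120 m = 6.004×10^8 Pa = 87084 psi
greenschist: 2740 kg/m³ × 9.8 m/s² × 4194 m = 1.126×10^8 Pa = 16334 psi
eclogite: 3470 kg/m³ × 9.8 m/s² × 13220 m = 4.496×10^8 Pa = 65203 psi
Total = 1942 + 87084 + 16334 + 65203 = 1.7056×10^5 psi

171000 psi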